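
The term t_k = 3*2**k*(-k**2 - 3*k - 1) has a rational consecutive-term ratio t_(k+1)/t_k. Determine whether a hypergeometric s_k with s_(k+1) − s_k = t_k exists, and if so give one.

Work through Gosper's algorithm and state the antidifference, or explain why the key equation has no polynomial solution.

s_k = 3*2**k*(-k**2 + k - 1)

r(k) = 2*(k**2 + 5*k + 5)/(k**2 + 3*k + 1) after simplifying.
Normal form (A,B,C) = (2, 1, k**2 + 3*k + 1).
f must satisfy (2)·f(k+1) − (1)·f(k) = k**2 + 3*k + 1.
Bound: deg f ≤ 2.
Match coefficients ⇒ f(k) = k**2 - k + 1.
R(k) = B(k−1)·f(k)/C(k) = (k**2 - k + 1)/(k**2 + 3*k + 1); s_k = R·t_k = 3*2**k*(-k**2 + k - 1).
Verify: 3*2**k*(-k**2 - 3*k - 1) matches t_k.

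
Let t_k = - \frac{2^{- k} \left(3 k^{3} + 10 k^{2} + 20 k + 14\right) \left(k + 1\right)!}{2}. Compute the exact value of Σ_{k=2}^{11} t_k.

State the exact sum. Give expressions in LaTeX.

Σ = -2924996949/4

Step 1: r(k) = (3*k**4 + 25*k**3 + 87*k**2 + 145*k + 94)/(2*(3*k**3 + 10*k**2 + 20*k + 14)).
Take A(k)=k/2 + 1, B(k)=1, C(k)=k**3 + 10*k**2/3 + 20*k/3 + 14/3.
Solve (k/2 + 1)·f(k+1) − (1)·f(k) = k**3 + 10*k**2/3 + 20*k/3 + 14/3.
From deg A=1, deg B=0, deg C=3: d=2.
Match coefficients ⇒ f(k) = 2*(k + 1)*(3*k + 1)/3.
So s_k = (B(k−1)f/C)·t_k = (2*(k + 1)*(3*k + 1)/(3*k**3 + 10*k**2 + 20*k + 14))·t_k = -(k + 1)*(3*k + 1)*factorial(k + 1)/2**k.
Verify: -(3*k**3 + 10*k**2 + 20*k + 14)*factorial(k + 1)/(2*2**k) matches t_k.
Evaluate s at k=12 and k=2: -2924997075/4 and -63/2; difference -2924996949/4.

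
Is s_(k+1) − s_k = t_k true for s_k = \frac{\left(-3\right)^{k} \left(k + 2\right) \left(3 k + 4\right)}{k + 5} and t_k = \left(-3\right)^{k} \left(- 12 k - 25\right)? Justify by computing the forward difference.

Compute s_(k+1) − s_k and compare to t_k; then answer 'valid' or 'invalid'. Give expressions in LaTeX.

Invalid: residual \frac{3 \left(-3\right)^{k} \left(12 k^{2} + 88 k + 129\right)}{k^{2} + 11 k + 30} ≠ 0.

s_(k+1) = (-3)**(k + 1)*(k + 3)*(3*k + 7)/(k + 6)
s_(k+1) − s_k = (-3)**k*(-12*k**3 - 121*k**2 - 371*k - 363)/(k**2 + 11*k + 30)
(s_(k+1) − s_k) − t_k = 3*(-3)**k*(12*k**2 + 88*k + 129)/(k**2 + 11*k + 30)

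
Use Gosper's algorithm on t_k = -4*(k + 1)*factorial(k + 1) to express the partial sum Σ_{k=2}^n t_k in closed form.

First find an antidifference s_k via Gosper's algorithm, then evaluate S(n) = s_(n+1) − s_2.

S(n) = 24 - 4*factorial(n + 2)

r(k) = (k + 2)**2/(k + 1) after simplifying.
So A=k + 2 and B=1, with C=k + 1.
Set up (k + 2)·f(k+1) − (1)·f(k) − (k + 1) = 0.
From deg A=1, deg B=0, deg C=1: d=0.
Solve for f: f(k) = 1 (degree 0 ≤ 0).
Certificate R = B(k−1)f/C = 1/(k + 1) gives s_k = -4*factorial(k + 1).
Check: Δs_k = -4*(k + 1)*factorial(k + 1). ✓
Evaluate: s_(n+1) = -4*factorial(n + 2); subtract s_(2) = -24 ⇒ S(n) = 24 - 4*factorial(n + 2).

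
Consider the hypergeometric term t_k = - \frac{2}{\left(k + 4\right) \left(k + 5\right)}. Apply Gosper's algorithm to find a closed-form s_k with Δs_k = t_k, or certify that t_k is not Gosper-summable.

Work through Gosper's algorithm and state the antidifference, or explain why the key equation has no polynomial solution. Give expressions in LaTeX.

Ratio r(k) = (k + 4)/(k + 6).
Gosper form: A/B · C(k+1)/C(k) with A=k + 4, B=k + 6, C=1.
f must satisfy (k + 4)·f(k+1) − (k + 5)·f(k) = 1.
From deg A=1, deg B=1, deg C=0: d=1.
Solve for f: f(k) = k/4 (degree 1 ≤ 1).
Certificate R = B(k−1)f/C = k*(k + 5)/4 gives s_k = -k/(2*k + 8).
Check: Δs_k = -2/(k**2 + 9*k + 20). ✓

s_k = - \frac{k}{2 k + 8}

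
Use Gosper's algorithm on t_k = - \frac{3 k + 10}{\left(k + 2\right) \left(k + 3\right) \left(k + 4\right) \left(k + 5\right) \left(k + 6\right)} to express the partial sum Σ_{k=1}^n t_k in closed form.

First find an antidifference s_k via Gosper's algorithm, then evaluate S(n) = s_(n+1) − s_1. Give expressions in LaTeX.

S(n) = \frac{n \left(- n^{2} - 14 n - 63\right)}{90 \left(n^{3} + 14 n^{2} + 63 n + 90\right)}

Step 1: r(k) = (k + 2)*(3*k + 13)/((k + 7)*(3*k + 10)).
So A=k + 2 and B=k + 7, with C=k + 10/3.
f must satisfy (k + 2)·f(k+1) − (k + 6)·f(k) = k + 10/3.
d = 4 from the (1,1,1) case.
Solve for f: f(k) = k*(k + 3)*(k**2 + 11*k + 38)/120 (degree 4 ≤ 4).
R(k) = B(k−1)·f(k)/C(k) = k*(k + 3)*(k + 6)*(k**2 + 11*k + 38)/(40*(3*k + 10)); s_k = R·t_k = k*(-k**2 - 11*k - 38)/(40*(k**3 + 11*k**2 + 38*k + 40)).
s_(k+1) − s_k = (-3*k - 10)/(k**5 + 20*k**4 + 155*k**3 + 580*k**2 + 1044*k + 720) = t_k.
s_(n+1) = (-n**3 - 14*n**2 - 63*n - 50)/(40*(n**3 + 14*n**2 + 63*n + 90)) and s_(1) = -1/72, so S(n) = n*(-n**2 - 14*n - 63)/(90*(n**3 + 14*n**2 + 63*n + 90)).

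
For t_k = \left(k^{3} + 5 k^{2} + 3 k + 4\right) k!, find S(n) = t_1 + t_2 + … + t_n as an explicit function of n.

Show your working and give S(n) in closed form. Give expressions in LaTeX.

Step 1: r(k) = (k**4 + 9*k**3 + 24*k**2 + 29*k + 13)/(k**3 + 5*k**2 + 3*k + 4).
So A=k + 1 and B=1, with C=k**3 + 5*k**2 + 3*k + 4.
Solve (k + 1)·f(k+1) − (1)·f(k) = k**3 + 5*k**2 + 3*k + 4.
deg f ≤ 2 (via 1,0,3).
Match coefficients ⇒ f(k) = k**2 + 3*k - 3.
Get s_k = R·t_k = (k**2 + 3*k - 3)*factorial(k) with R(k) = B(k−1)f(k)/C(k) = (k**2 + 3*k - 3)/(k**3 + 5*k**2 + 3*k + 4).
Verify: (k**3 + 5*k**2 + 3*k + 4)*factorial(k) matches t_k.
Telescope: S(n) = s_(n+1) − s_(1) = (n**2 + 5*n + 1)*factorial(n + 1) − (1) = n**3*factorial(n) + 6*n**2*factorial(n) + 6*n*factorial(n) + factorial(n) - 1.

S(n) = n^{3} n! + 6 n^{2} n! + 6 n n! + n! - 1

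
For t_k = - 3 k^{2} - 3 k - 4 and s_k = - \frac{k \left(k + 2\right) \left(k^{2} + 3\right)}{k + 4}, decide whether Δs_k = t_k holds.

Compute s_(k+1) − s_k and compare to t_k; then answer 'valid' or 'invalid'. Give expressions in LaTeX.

Invalid: residual \frac{2 \left(2 k^{3} + 15 k^{2} + 13 k + 16\right)}{k^{2} + 9 k + 20} ≠ 0.

s_(k+1) = -(k + 1)*(k + 3)*((k + 1)**2 + 3)/(k + 5)
s_(k+1) − s_k = (-3*k**4 - 26*k**3 - 61*k**2 - 70*k - 48)/(k**2 + 9*k + 20)
(s_(k+1) − s_k) − t_k = 2*(2*k**3 + 15*k**2 + 13*k + 16)/(k**2 + 9*k + 20)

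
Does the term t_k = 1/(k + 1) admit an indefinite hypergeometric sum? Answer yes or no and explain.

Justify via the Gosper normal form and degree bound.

No. Not Gosper-summable.

t_(k+1)/t_k = (k + 1)/(k + 2).
Normal form (A,B,C) = (k + 1, k + 2, 1).
Need (k + 1)·f(k+1) − (k + 1)·f(k) = 1.
Bound: deg f ≤ 0.
Write f(k) = c0. Then LHS − RHS = -1, requiring -1 = 0: contradictory. No certificate.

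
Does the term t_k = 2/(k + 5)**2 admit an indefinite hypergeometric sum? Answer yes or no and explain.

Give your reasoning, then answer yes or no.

Step 1: r(k) = (k + 5)**2/(k + 6)**2.
A = k**2 + 10*k + 25, B = k**2 + 12*k + 36, C = 1.
f must satisfy (k**2 + 10*k + 25)·f(k+1) − (k**2 + 10*k + 25)·f(k) = 1.
deg f ≤ 0 (via 2,2,0).
f = c0 ⇒ A·f(k+1) − B(k−1)·f(k) − C = -1. The system {-1 = 0} is inconsistent; no antidifference.

No — t_k has no hypergeometric antidifference.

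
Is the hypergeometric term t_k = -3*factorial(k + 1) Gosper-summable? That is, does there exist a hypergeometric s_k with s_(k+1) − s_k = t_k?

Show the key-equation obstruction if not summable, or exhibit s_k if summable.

Ratio r(k) = k + 2.
A = k + 2, B = 1, C = 1.
Solve (k + 2)·f(k+1) − (1)·f(k) = 1.
Bound: deg f ≤ -1.
deg f ≤ -1 is impossible — no certificate.

No — negative degree bound, so no certificate f.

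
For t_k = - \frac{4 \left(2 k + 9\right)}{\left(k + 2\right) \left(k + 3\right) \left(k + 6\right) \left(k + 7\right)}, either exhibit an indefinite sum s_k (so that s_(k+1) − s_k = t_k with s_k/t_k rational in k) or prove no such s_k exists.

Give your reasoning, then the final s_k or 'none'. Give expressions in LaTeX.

t_(k+1)/t_k = (k + 2)*(k + 6)*(2*k + 11)/((k + 4)*(k + 8)*(2*k + 9)).
Normal form (A,B,C) = (k + 2, k + 8, k**3 + 27*k**2/2 + 121*k/2 + 90).
f must satisfy (k + 2)·f(k+1) − (k + 7)·f(k) = k**3 + 27*k**2/2 + 121*k/2 + 90.
deg f ≤ 5 (via 1,1,3).
Solve for f: f(k) = k*(k + 3)*(k + 4)*(k + 5)*(k + 8)/24 (degree 5 ≤ 5).
Certificate R = B(k−1)f/C = k*(k + 3)*(k + 7)*(k + 8)/(12*(2*k + 9)) gives s_k = k*(-k - 8)/(3*(k**2 + 8*k + 12)).
Check: Δs_k = 4*(-2*k - 9)/(k**4 + 18*k**3 + 113*k**2 + 288*k + 252). ✓

s_k = \frac{k \left(- k - 8\right)}{3 \left(k^{2} + 8 k + 12\right)}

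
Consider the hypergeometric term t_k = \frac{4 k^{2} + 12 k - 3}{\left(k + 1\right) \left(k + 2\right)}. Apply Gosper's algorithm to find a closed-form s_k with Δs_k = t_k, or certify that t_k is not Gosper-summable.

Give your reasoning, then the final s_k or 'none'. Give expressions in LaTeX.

s_k = \frac{k \left(4 k - 7\right)}{k + 1}

Ratio r(k) = (k + 1)*(12*k + 4*(k + 1)**2 + 9)/((k + 3)*(4*k**2 + 12*k - 3)).
Normal form (A,B,C) = (k + 1, k + 3, k**2 + 3*k - 3/4).
Key eq: (k + 1)·f(k+1) = (k + 2)·f(k) + (k**2 + 3*k - 3/4).
d = 2 from the (1,1,2) case.
Solving with deg f ≤ 2: f(k) = k*(4*k - 7)/4.
Then R = B(k−1)f/C = k*(k + 2)*(4*k - 7)/(4*k**2 + 12*k - 3), so s_k = R(k)·t_k = k*(4*k - 7)/(k + 1).
Δs = (4*k**2 + 12*k - 3)/(k**2 + 3*k + 2), as required.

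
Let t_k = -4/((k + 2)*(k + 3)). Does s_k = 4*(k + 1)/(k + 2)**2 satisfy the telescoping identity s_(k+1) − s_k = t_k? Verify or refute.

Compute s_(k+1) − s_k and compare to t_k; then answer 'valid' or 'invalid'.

Invalid: residual 4*(2*k + 5)/(k**4 + 10*k**3 + 37*k**2 + 60*k + 36) ≠ 0.

s_(k+1) = 4*(k + 2)/(k + 3)**2
s_(k+1) − s_k = 4*(-(k + 1)*(k + 3)**2 + (k + 2)**3)/((k + 2)**2*(k + 3)**2)
(s_(k+1) − s_k) − t_k = 4*(2*k + 5)/(k**4 + 10*k**3 + 37*k**2 + 60*k + 36)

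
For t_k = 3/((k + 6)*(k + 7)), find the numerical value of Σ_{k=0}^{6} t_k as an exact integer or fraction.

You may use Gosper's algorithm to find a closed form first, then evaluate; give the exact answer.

Σ = 7/26

Step 1: r(k) = (k + 6)/(k + 8).
A = k + 6, B = k + 8, C = 1.
Need (k + 6)·f(k+1) − (k + 7)·f(k) = 1.
deg f ≤ 1 (via 1,1,0).
Solve for f: f(k) = k/6 (degree 1 ≤ 1).
Certificate R = B(k−1)f/C = k*(k + 7)/6 gives s_k = k/(2*(k + 6)).
s_(k+1) − s_k = 3/(k**2 + 13*k + 42) = t_k.
Telescoping: Σ = s_(7) − s_(0) = 7/26 − (0) = 7/26.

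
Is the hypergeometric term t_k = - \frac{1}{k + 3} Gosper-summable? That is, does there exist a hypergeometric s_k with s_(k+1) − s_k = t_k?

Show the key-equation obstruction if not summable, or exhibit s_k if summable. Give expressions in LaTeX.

r(k) = (k + 3)/(k + 4) after simplifying.
So A=k + 3 and B=k + 4, with C=1.
f must satisfy (k + 3)·f(k+1) − (k + 3)·f(k) = 1.
deg f ≤ 0 (via 1,1,0).
f = c0 ⇒ A·f(k+1) − B(k−1)·f(k) − C = -1. The system {-1 = 0} is inconsistent; no antidifference.

No; the coefficient equations for f are inconsistent.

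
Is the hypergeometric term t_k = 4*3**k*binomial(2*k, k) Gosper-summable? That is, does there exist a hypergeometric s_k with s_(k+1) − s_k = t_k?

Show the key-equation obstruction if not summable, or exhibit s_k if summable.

The ratio is 6*(2*k + 1)/(k + 1).
Gosper form: A/B · C(k+1)/C(k) with A=12*k + 6, B=k + 1, C=1.
Key eq: (12*k + 6)·f(k+1) = (k)·f(k) + (1).
deg f ≤ -1 (via 1,1,0).
Bound -1 < 0, so the key equation has no polynomial solution.

No; the degree bound rules out any f.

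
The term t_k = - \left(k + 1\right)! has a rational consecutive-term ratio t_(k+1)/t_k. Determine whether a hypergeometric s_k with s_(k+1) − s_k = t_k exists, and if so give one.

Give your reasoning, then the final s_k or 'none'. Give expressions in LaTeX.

Ratio r(k) = k + 2.
Gosper form: A/B · C(k+1)/C(k) with A=k + 2, B=1, C=1.
Need (k + 2)·f(k+1) − (1)·f(k) = 1.
Bound: deg f ≤ -1.
Bound -1 < 0, so the key equation has no polynomial solution.

none — t_k is not Gosper-summable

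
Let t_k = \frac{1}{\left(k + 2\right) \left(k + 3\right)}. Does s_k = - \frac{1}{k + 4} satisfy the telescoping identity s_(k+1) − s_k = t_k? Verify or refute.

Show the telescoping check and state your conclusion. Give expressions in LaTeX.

s_(k+1) = -1/(k + 5)
s_(k+1) − s_k = 1/((k + 4)*(k + 5))
(s_(k+1) − s_k) − t_k = 2*(-2*k - 7)/(k**4 + 14*k**3 + 71*k**2 + 154*k + 120)

Invalid: residual \frac{2 \left(- 2 k - 7\right)}{k^{4} + 14 k^{3} + 71 k^{2} + 154 k + 120} ≠ 0.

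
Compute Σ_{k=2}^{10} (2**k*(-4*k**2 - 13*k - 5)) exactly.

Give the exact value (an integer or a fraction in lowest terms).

Σ = -929740

Ratio r(k) = 2*(4*k**2 + 21*k + 22)/(4*k**2 + 13*k + 5).
A = 2, B = 1, C = k**2 + 13*k/4 + 5/4.
Solve (2)·f(k+1) − (1)·f(k) = k**2 + 13*k/4 + 5/4.
Degrees (0,0,2) ⇒ d ≤ 2.
Coefficient equations give f(k) = (4*k**2 - 3*k + 3)/4.
R(k) = B(k−1)·f(k)/C(k) = (4*k**2 - 3*k + 3)/(4*k**2 + 13*k + 5); s_k = R·t_k = 2**k*(-4*k**2 + 3*k - 3).
Check: Δs_k = 2**k*(-4*k**2 - 13*k - 5). ✓
Sum = s_(11) − s_(2); s_(11) = -929792, s_(2) = -52 ⇒ -929740.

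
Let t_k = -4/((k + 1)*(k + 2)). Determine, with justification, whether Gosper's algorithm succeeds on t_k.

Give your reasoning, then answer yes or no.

r(k) = (k + 1)/(k + 3) after simplifying.
Factor: A=k + 1; B=k + 3; C=1.
Solve (k + 1)·f(k+1) − (k + 2)·f(k) = 1.
Degrees (1,1,0) ⇒ d ≤ 1.
Coefficient equations give f(k) = k.
So s_k = (B(k−1)f/C)·t_k = (k*(k + 2))·t_k = -4*k/(k + 1).
Δs = -4/(k**2 + 3*k + 2), as required.

Yes. s_k = -4*k/(k + 1).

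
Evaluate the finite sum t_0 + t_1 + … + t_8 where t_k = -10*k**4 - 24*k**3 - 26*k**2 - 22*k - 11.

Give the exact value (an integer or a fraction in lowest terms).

r(k) = (10*k**4 + 64*k**3 + 158*k**2 + 186*k + 93)/(10*k**4 + 24*k**3 + 26*k**2 + 22*k + 11) after simplifying.
Factor: A=1; B=1; C=k**4 + 12*k**3/5 + 13*k**2/5 + 11*k/5 + 11/10.
Key eq: (1)·f(k+1) = (1)·f(k) + (k**4 + 12*k**3/5 + 13*k**2/5 + 11*k/5 + 11/10).
Bound: deg f ≤ 5.
Solving with deg f ≤ 5: f(k) = k*(2*k**4 + k**3 + 4*k + 4)/10.
Get s_k = R·t_k = k*(-2*k**4 - k**3 - 4*k - 4) with R(k) = B(k−1)f(k)/C(k) = k*(2*k**4 + k**3 + 4*k + 4)/(10*k**4 + 24*k**3 + 26*k**2 + 22*k + 11).
Check: Δs_k = -10*k**4 - 24*k**3 - 26*k**2 - 22*k - 11. ✓
Sum = s_(9) − s_(0); s_(9) = -125019, s_(0) = 0 ⇒ -125019.

Σ = -125019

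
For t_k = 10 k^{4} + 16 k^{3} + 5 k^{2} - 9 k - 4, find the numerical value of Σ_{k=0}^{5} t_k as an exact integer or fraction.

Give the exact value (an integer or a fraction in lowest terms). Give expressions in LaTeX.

Compute t_(k+1)/t_k: get (10*k**4 + 56*k**3 + 113*k**2 + 89*k + 18)/(10*k**4 + 16*k**3 + 5*k**2 - 9*k - 4).
A = 1, B = 1, C = k**4 + 8*k**3/5 + k**2/2 - 9*k/10 - 2/5.
Key eq: (1)·f(k+1) = (1)·f(k) + (k**4 + 8*k**3/5 + k**2/2 - 9*k/10 - 2/5).
From deg A=0, deg B=0, deg C=4: d=5.
Match coefficients ⇒ f(k) = k*(2*k**4 - k**3 - 3*k**2 - 3*k + 1)/10.
Get s_k = R·t_k = k*(2*k**4 - k**3 - 3*k**2 - 3*k + 1) with R(k) = B(k−1)f(k)/C(k) = k*(2*k**4 - k**3 - 3*k**2 - 3*k + 1)/(10*k**4 + 16*k**3 + 5*k**2 - 9*k - 4).
Verify: 10*k**4 + 16*k**3 + 5*k**2 - 9*k - 4 matches t_k.
Sum = s_(6) − s_(0); s_(6) = 13506, s_(0) = 0 ⇒ 13506.

Σ = 13506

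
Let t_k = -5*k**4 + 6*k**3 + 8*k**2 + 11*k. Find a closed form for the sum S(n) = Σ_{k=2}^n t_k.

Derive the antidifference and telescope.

t_(k+1)/t_k = (5*k**4 + 14*k**3 + 4*k**2 - 25*k - 20)/(k*(5*k**3 - 6*k**2 - 8*k - 11)).
So A=1 and B=1, with C=k**4 - 6*k**3/5 - 8*k**2/5 - 11*k/5.
Solve (1)·f(k+1) − (1)·f(k) = k**4 - 6*k**3/5 - 8*k**2/5 - 11*k/5.
deg f ≤ 5 (via 0,0,4).
Solving with deg f ≤ 5: f(k) = k*(k - 1)*(k**3 - 3*k**2 - k - 4)/5.
Certificate R = B(k−1)f/C = (k - 1)*(k**3 - 3*k**2 - k - 4)/(5*k**3 - 6*k**2 - 8*k - 11) gives s_k = k*(-k**4 + 4*k**3 - 2*k**2 + 3*k - 4).
Verify: k*(-5*k**3 + 6*k**2 + 8*k + 11) matches t_k.
Evaluate: s_(n+1) = n*(-n**4 - n**3 + 4*n**2 + 11*n + 7); subtract s_(2) = 20 ⇒ S(n) = -n**5 - n**4 + 4*n**3 + 11*n**2 + 7*n - 20.

S(n) = -n**5 - n**4 + 4*n**3 + 11*n**2 + 7*n - 20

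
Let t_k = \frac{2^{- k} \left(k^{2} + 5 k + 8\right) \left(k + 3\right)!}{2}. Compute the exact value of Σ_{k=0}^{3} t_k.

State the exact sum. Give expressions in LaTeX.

Σ = 1878

Ratio r(k) = (k + 4)*(5*k + (k + 1)**2 + 13)/(2*(k**2 + 5*k + 8)).
Take A(k)=k/2 + 2, B(k)=1, C(k)=k**2 + 5*k + 8.
Need (k/2 + 2)·f(k+1) − (1)·f(k) = k**2 + 5*k + 8.
Bound: deg f ≤ 1.
A polynomial solution: f(k) = 2*(k + 2).
So s_k = (B(k−1)f/C)·t_k = (2*(k + 2)/(k**2 + 5*k + 8))·t_k = (k + 2)*factorial(k + 3)/2**k.
Check: Δs_k = (k**2 + 5*k + 8)*factorial(k + 3)/(2*2**k). ✓
Sum = s_(4) − s_(0); s_(4) = 1890, s_(0) = 12 ⇒ 1878.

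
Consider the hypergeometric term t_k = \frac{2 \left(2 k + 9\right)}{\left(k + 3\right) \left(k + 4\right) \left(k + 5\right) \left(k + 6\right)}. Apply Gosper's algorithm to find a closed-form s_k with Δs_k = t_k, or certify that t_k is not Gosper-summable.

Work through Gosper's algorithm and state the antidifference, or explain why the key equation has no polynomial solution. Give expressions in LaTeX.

Ratio r(k) = (k + 3)*(2*k + 11)/((k + 7)*(2*k + 9)).
Normal form (A,B,C) = (k + 3, k + 7, k + 9/2).
Solve (k + 3)·f(k+1) − (k + 6)·f(k) = k + 9/2.
From deg A=1, deg B=1, deg C=1: d=3.
Solving with deg f ≤ 3: f(k) = k*(k + 4)*(k + 8)/30.
Certificate R = B(k−1)f/C = k*(k + 4)*(k + 6)*(k + 8)/(15*(2*k + 9)) gives s_k = 2*k*(k + 8)/(15*(k**2 + 8*k + 15)).
Verify: 2*(2*k + 9)/(k**4 + 18*k**3 + 119*k**2 + 342*k + 360) matches t_k.

s_k = \frac{2 k \left(k + 8\right)}{15 \left(k^{2} + 8 k + 15\right)}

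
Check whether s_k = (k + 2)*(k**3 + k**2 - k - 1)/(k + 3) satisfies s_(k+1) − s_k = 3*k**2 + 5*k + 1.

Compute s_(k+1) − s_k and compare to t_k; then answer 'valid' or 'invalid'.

Invalid: residual (-2*k**3 - 13*k**2 - 17*k - 4)/(k**2 + 7*k + 12) ≠ 0.

s_(k+1) = k*(k**3 + 7*k**2 + 16*k + 12)/(k + 4)
s_(k+1) − s_k = (3*k**4 + 24*k**3 + 59*k**2 + 50*k + 8)/(k**2 + 7*k + 12)
(s_(k+1) − s_k) − t_k = (-2*k**3 - 13*k**2 - 17*k - 4)/(k**2 + 7*k + 12)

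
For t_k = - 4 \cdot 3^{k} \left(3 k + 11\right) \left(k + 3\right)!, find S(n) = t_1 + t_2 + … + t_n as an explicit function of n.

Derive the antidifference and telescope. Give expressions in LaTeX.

r(k) = 3*(k + 4)*(3*k + 14)/(3*k + 11) after simplifying.
Factor: A=3*k + 12; B=1; C=k + 11/3.
Need (3*k + 12)·f(k+1) − (1)·f(k) = k + 11/3.
deg f ≤ 0 (via 1,0,1).
Coefficient equations give f(k) = 1/3.
R(k) = B(k−1)·f(k)/C(k) = 1/(3*k + 11); s_k = R·t_k = -4*3**k*factorial(k + 3).
s_(k+1) − s_k = -4*3**k*(3*k + 11)*factorial(k + 3) = t_k.
Telescope: S(n) = s_(n+1) − s_(1) = -12*3**n*factorial(n + 4) − (-288) = -12*3**n*factorial(n + 4) + 288.

S(n) = - 12 \cdot 3^{n} \left(n + 4\right)! + 288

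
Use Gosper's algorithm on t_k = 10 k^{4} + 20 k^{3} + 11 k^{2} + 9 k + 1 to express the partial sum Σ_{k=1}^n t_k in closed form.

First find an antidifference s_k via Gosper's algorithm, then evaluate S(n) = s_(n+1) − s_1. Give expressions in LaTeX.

Compute t_(k+1)/t_k: get (10*k**4 + 60*k**3 + 131*k**2 + 131*k + 51)/(10*k**4 + 20*k**3 + 11*k**2 + 9*k + 1).
Gosper form: A/B · C(k+1)/C(k) with A=1, B=1, C=k**4 + 2*k**3 + 11*k**2/10 + 9*k/10 + 1/10.
Need (1)·f(k+1) − (1)·f(k) = k**4 + 2*k**3 + 11*k**2/10 + 9*k/10 + 1/10.
d = 5 from the (0,0,4) case.
Match coefficients ⇒ f(k) = k*(2*k**4 - 3*k**2 + 4*k - 2)/10.
Certificate R = B(k−1)f/C = k*(2*k**4 - 3*k**2 + 4*k - 2)/(10*k**4 + 20*k**3 + 11*k**2 + 9*k + 1) gives s_k = k*(2*k**4 - 3*k**2 + 4*k - 2).
s_(k+1) − s_k = 10*k**4 + 20*k**3 + 11*k**2 + 9*k + 1 = t_k.
Σ_(k=1)^n t_k = s_(n+1) − s_(1) = (2*n**5 + 10*n**4 + 17*n**3 + 15*n**2 + 7*n + 1) − (1), i.e. n*(2*n**4 + 10*n**3 + 17*n**2 + 15*n + 7).

S(n) = n \left(2 n^{4} + 10 n^{3} + 17 n^{2} + 15 n + 7\right)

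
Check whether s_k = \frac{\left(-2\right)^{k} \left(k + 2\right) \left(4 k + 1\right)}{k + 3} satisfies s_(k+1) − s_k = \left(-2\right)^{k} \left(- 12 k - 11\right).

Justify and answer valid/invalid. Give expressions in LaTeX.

s_(k+1) = (-2)**(k + 1)*(k + 3)*(4*k + 5)/(k + 4)
s_(k+1) − s_k = (-2)**k*(-12*k**3 - 83*k**2 - 170*k - 98)/(k**2 + 7*k + 12)
(s_(k+1) − s_k) − t_k = (-2)**k*(12*k**2 + 51*k + 34)/(k**2 + 7*k + 12)

Invalid: residual \frac{\left(-2\right)^{k} \left(12 k^{2} + 51 k + 34\right)}{k^{2} + 7 k + 12} ≠ 0.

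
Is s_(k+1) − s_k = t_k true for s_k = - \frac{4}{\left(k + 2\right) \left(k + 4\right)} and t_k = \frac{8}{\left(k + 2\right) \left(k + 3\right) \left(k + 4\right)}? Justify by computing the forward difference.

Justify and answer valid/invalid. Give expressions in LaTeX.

Invalid: residual - \frac{12}{k^{4} + 14 k^{3} + 71 k^{2} + 154 k + 120} ≠ 0.

s_(k+1) = -4/((k + 3)*(k + 5))
s_(k+1) − s_k = 4*(2*k + 7)/(k**4 + 14*k**3 + 71*k**2 + 154*k + 120)
(s_(k+1) − s_k) − t_k = -12/(k**4 + 14*k**3 + 71*k**2 + 154*k + 120)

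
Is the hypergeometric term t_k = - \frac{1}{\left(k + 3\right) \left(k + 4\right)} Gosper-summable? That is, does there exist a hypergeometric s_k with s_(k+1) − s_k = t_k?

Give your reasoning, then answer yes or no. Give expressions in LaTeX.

Yes. s_k = - \frac{k}{3 k + 9}.

Step 1: r(k) = (k + 3)/(k + 5).
So A=k + 3 and B=k + 5, with C=1.
Set up (k + 3)·f(k+1) − (k + 4)·f(k) − (1) = 0.
deg f ≤ 1 (via 1,1,0).
Coefficient equations give f(k) = k/3.
R(k) = B(k−1)·f(k)/C(k) = k*(k + 4)/3; s_k = R·t_k = -k/(3*k + 9).
Verify: -1/(k**2 + 7*k + 12) matches t_k.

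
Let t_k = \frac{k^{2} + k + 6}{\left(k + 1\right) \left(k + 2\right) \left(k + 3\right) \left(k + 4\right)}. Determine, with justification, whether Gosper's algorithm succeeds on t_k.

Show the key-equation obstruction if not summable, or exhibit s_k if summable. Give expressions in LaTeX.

The ratio is (k + 1)*(k + (k + 1)**2 + 7)/((k + 5)*(k**2 + k + 6)).
A = k + 1, B = k + 5, C = k**2 + k + 6.
Set up (k + 1)·f(k+1) − (k + 4)·f(k) − (k**2 + k + 6) = 0.
deg f ≤ 3 (via 1,1,2).
Solve for f: f(k) = k*(k**2 + 4*k + 7)/2 (degree 3 ≤ 3).
Then R = B(k−1)f/C = k*(k + 4)*(k**2 + 4*k + 7)/(2*(k**2 + k + 6)), so s_k = R(k)·t_k = k*(k**2 + 4*k + 7)/(2*(k + 1)*(k + 2)*(k + 3)).
s_(k+1) − s_k = (k**2 + k + 6)/(k**4 + 10*k**3 + 35*k**2 + 50*k + 24) = t_k.

Yes. s_k = \frac{k \left(k^{2} + 4 k + 7\right)}{2 \left(k + 1\right) \left(k + 2\right) \left(k + 3\right)}.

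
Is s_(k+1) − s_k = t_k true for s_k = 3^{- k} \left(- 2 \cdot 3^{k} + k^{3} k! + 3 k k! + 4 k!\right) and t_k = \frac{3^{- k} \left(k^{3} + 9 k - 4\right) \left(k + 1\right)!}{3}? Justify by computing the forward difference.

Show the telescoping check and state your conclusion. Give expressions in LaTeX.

Valid: the claim telescopes to t_k.

s_(k+1) = (-6*3**k + k**4*factorial(k) + 4*k**3*factorial(k) + 9*k**2*factorial(k) + 14*k*factorial(k) + 8*factorial(k))/(3*3**k)
s_(k+1) − s_k = (k**3 + 9*k - 4)*factorial(k + 1)/(3*3**k)
(s_(k+1) − s_k) − t_k = 0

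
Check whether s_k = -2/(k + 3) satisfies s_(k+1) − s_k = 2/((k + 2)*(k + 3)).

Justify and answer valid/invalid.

s_(k+1) = -2/(k + 4)
s_(k+1) − s_k = 2/((k + 3)*(k + 4))
(s_(k+1) − s_k) − t_k = -4/(k**3 + 9*k**2 + 26*k + 24)

Invalid: residual -4/(k**3 + 9*k**2 + 26*k + 24) ≠ 0.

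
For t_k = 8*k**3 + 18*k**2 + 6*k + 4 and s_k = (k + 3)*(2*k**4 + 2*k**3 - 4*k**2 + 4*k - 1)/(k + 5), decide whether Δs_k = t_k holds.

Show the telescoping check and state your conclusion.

s_(k+1) = (2*k**5 + 18*k**4 + 54*k**3 + 66*k**2 + 43*k + 12)/(k + 6)
s_(k+1) − s_k = 2*(4*k**5 + 47*k**4 + 166*k**3 + 205*k**2 + 82*k + 39)/(k**2 + 11*k + 30)
(s_(k+1) − s_k) − t_k = 2*(-6*k**4 - 56*k**3 - 100*k**2 - 30*k - 21)/(k**2 + 11*k + 30)

Invalid: residual 2*(-6*k**4 - 56*k**3 - 100*k**2 - 30*k - 21)/(k**2 + 11*k + 30) ≠ 0.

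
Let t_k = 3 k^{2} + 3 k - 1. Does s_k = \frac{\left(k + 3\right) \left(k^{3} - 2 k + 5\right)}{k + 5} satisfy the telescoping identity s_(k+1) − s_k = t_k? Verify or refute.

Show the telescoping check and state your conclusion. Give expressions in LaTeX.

Invalid: residual \frac{4 \left(- k^{3} - 9 k^{2} - 8 k + 5\right)}{k^{2} + 11 k + 30} ≠ 0.

s_(k+1) = (k + 4)*(-2*k + (k + 1)**3 + 3)/(k + 6)
s_(k+1) − s_k = (3*k**4 + 32*k**3 + 86*k**2 + 47*k - 10)/(k**2 + 11*k + 30)
(s_(k+1) − s_k) − t_k = 4*(-k**3 - 9*k**2 - 8*k + 5)/(k**2 + 11*k + 30)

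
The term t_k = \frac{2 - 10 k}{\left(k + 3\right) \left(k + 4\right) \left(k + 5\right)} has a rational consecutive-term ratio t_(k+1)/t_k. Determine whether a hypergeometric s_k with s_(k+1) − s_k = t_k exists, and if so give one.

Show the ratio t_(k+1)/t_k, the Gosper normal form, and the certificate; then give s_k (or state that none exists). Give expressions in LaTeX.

s_k = - \frac{k \left(7 k - 11\right)}{6 \left(k + 3\right) \left(k + 4\right)}

Compute t_(k+1)/t_k: get (k + 3)*(5*k + 4)/((k + 6)*(5*k - 1)).
A = k + 3, B = k + 6, C = k - 1/5.
Solve (k + 3)·f(k+1) − (k + 5)·f(k) = k - 1/5.
d = 2 from the (1,1,1) case.
Solve for f: f(k) = k*(7*k - 11)/60 (degree 2 ≤ 2).
Then R = B(k−1)f/C = k*(k + 5)*(7*k - 11)/(12*(5*k - 1)), so s_k = R(k)·t_k = -k*(7*k - 11)/(6*(k + 3)*(k + 4)).
Verify: 2*(1 - 5*k)/(k**3 + 12*k**2 + 47*k + 60) matches t_k.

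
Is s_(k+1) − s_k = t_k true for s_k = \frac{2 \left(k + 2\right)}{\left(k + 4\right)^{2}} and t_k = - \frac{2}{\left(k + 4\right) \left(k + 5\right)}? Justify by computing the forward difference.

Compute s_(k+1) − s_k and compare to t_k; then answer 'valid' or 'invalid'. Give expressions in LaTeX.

s_(k+1) = 2*(k + 3)/(k + 5)**2
s_(k+1) − s_k = 2*(-k**2 - 5*k - 2)/(k**4 + 18*k**3 + 121*k**2 + 360*k + 400)
(s_(k+1) − s_k) − t_k = 4*(2*k + 9)/(k**4 + 18*k**3 + 121*k**2 + 360*k + 400)

Invalid: residual \frac{4 \left(2 k + 9\right)}{k^{4} + 18 k^{3} + 121 k^{2} + 360 k + 400} ≠ 0.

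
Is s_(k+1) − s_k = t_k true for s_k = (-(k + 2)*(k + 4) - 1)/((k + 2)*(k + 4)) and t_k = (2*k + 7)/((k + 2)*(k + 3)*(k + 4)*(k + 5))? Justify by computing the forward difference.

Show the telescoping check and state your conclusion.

s_(k+1) = (-(k + 3)*(k + 5) - 1)/((k + 3)*(k + 5))
s_(k+1) − s_k = (2*k + 7)/(k**4 + 14*k**3 + 71*k**2 + 154*k + 120)
(s_(k+1) − s_k) − t_k = 0

valid (s_(k+1) − s_k reduces to t_k)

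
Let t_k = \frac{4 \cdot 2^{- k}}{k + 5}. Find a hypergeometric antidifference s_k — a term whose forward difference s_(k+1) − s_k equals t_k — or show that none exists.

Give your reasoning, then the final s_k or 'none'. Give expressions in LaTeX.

none — t_k is not Gosper-summable

Step 1: r(k) = (k + 5)/(2*(k + 6)).
Take A(k)=k/2 + 5/2, B(k)=k + 6, C(k)=1.
Need (k/2 + 5/2)·f(k+1) − (k + 5)·f(k) = 1.
d = -1 from the (1,1,0) case.
d = -1 < 0 ⇒ no nonzero polynomial f; not summable.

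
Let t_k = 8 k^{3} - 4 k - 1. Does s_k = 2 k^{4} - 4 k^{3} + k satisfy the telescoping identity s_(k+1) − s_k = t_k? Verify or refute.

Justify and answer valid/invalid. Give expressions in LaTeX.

Valid: the claim telescopes to t_k.

s_(k+1) = 2*k**4 + 4*k**3 - 3*k - 1
s_(k+1) − s_k = 8*k**3 - 4*k - 1
(s_(k+1) − s_k) − t_k = 0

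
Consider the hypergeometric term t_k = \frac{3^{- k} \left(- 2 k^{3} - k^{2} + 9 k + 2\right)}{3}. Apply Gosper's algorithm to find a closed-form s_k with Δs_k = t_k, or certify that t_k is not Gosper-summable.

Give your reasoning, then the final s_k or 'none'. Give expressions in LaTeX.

s_k = 3^{- k} k \left(k^{2} + 2 k - 1\right)

Step 1: r(k) = (2*k**3 + 7*k**2 - k - 8)/(3*(2*k**3 + k**2 - 9*k - 2)).
Normal form (A,B,C) = (1/3, 1, k**3 + k**2/2 - 9*k/2 - 1).
Solve (1/3)·f(k+1) − (1)·f(k) = k**3 + k**2/2 - 9*k/2 - 1.
Bound: deg f ≤ 3.
Match coefficients ⇒ f(k) = -3*k*(k**2 + 2*k - 1)/2.
Get s_k = R·t_k = k*(k**2 + 2*k - 1)/3**k with R(k) = B(k−1)f(k)/C(k) = -3*k*(k**2 + 2*k - 1)/((k - 2)*(2*k**2 + 5*k + 1)).
Δs = (-2*k**3 - k**2 + 9*k + 2)/(3*3**k), as required.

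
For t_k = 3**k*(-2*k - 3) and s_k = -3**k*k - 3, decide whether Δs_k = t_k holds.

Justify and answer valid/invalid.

s_(k+1) = 3*3**k*(-k - 1) - 3
s_(k+1) − s_k = 3**k*(-2*k - 3)
(s_(k+1) − s_k) − t_k = 0

valid; difference matches t_k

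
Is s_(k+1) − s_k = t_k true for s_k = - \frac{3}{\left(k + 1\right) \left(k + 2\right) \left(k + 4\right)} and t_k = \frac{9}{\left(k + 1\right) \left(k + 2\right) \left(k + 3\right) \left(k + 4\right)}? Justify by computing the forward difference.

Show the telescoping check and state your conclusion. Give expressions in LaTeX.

s_(k+1) = -3/((k + 2)*(k + 3)*(k + 5))
s_(k+1) − s_k = 3*(3*k + 11)/(k**5 + 15*k**4 + 85*k**3 + 225*k**2 + 274*k + 120)
(s_(k+1) − s_k) − t_k = -12/(k**5 + 15*k**4 + 85*k**3 + 225*k**2 + 274*k + 120)

Invalid: residual - \frac{12}{k^{5} + 15 k^{4} + 85 k^{3} + 225 k^{2} + 274 k + 120} ≠ 0.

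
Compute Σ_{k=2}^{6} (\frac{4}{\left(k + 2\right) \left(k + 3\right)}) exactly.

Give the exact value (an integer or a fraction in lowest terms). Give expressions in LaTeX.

Σ = 5/9

Ratio r(k) = (k + 2)/(k + 4).
Factor: A=k + 2; B=k + 4; C=1.
f must satisfy (k + 2)·f(k+1) − (k + 3)·f(k) = 1.
From deg A=1, deg B=1, deg C=0: d=1.
Solve for f: f(k) = k/2 (degree 1 ≤ 1).
So s_k = (B(k−1)f/C)·t_k = (k*(k + 3)/2)·t_k = 2*k/(k + 2).
s_(k+1) − s_k = 4/(k**2 + 5*k + 6) = t_k.
Sum = s_(7) − s_(2); s_(7) = 14/9, s_(2) = 1 ⇒ 5/9.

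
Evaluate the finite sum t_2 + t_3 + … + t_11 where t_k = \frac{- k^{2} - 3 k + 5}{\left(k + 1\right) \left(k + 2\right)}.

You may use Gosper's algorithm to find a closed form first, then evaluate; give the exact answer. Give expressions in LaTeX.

t_(k+1)/t_k = (k + 1)*(3*k + (k + 1)**2 - 2)/((k + 3)*(k**2 + 3*k - 5)).
Take A(k)=k + 1, B(k)=k + 3, C(k)=k**2 + 3*k - 5.
Solve (k + 1)·f(k+1) − (k + 2)·f(k) = k**2 + 3*k - 5.
Bound: deg f ≤ 2.
Solving with deg f ≤ 2: f(k) = k*(k - 6).
So s_k = (B(k−1)f/C)·t_k = (k*(k - 6)*(k + 2)/(k**2 + 3*k - 5))·t_k = k*(6 - k)/(k + 1).
Verify: (-k**2 - 3*k + 5)/(k**2 + 3*k + 2) matches t_k.
Sum = s_(12) − s_(2); s_(12) = -72/13, s_(2) = 8/3 ⇒ -320/39.

Σ = -320/39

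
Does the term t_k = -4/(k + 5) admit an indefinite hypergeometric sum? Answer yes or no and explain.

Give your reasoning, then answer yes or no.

Step 1: r(k) = (k + 5)/(k + 6).
Gosper form: A/B · C(k+1)/C(k) with A=k + 5, B=k + 6, C=1.
Need (k + 5)·f(k+1) − (k + 5)·f(k) = 1.
deg f ≤ 0 (via 1,1,0).
Put f(k) = c0: A·f(k+1) − B(k−1)·f(k) − C = -1; need -1 = 0 — inconsistent ⇒ no f, not summable.

No; the coefficient equations for f are inconsistent.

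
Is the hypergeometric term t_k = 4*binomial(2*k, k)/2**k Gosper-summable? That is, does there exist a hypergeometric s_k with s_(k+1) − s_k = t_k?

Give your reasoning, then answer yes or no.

Compute t_(k+1)/t_k: get (2*k + 1)/(k + 1).
So A=2*k + 1 and B=k + 1, with C=1.
Need (2*k + 1)·f(k+1) − (k)·f(k) = 1.
Bound: deg f ≤ -1.
d = -1 < 0 ⇒ no nonzero polynomial f; not summable.

No. Not Gosper-summable.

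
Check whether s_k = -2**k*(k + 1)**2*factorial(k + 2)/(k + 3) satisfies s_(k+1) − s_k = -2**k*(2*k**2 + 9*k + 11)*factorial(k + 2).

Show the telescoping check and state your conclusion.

s_(k+1) = -2**(k + 1)*(k + 2)**2*factorial(k + 3)/(k + 4)
s_(k+1) − s_k = -2**k*(2*k**4 + 19*k**3 + 68*k**2 + 111*k + 68)*factorial(k + 2)/((k + 3)*(k + 4))
(s_(k+1) − s_k) − t_k = 2**(k + 1)*(2*k**3 + 15*k**2 + 37*k + 32)*factorial(k + 2)/((k + 3)*(k + 4))

Invalid: residual 2**(k + 1)*(2*k**3 + 15*k**2 + 37*k + 32)*factorial(k + 2)/((k + 3)*(k + 4)) ≠ 0.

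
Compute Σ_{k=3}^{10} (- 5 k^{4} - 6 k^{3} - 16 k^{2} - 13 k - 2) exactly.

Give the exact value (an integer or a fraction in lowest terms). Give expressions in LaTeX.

Σ = -151448

t_(k+1)/t_k = (5*k**4 + 26*k**3 + 64*k**2 + 83*k + 42)/(5*k**4 + 6*k**3 + 16*k**2 + 13*k + 2).
Gosper form: A/B · C(k+1)/C(k) with A=1, B=1, C=k**4 + 6*k**3/5 + 16*k**2/5 + 13*k/5 + 2/5.
Need (1)·f(k+1) − (1)·f(k) = k**4 + 6*k**3/5 + 16*k**2/5 + 13*k/5 + 2/5.
d = 5 from the (0,0,4) case.
Match coefficients ⇒ f(k) = k*(k**4 - k**3 + 4*k**2 - 2)/5.
Get s_k = R·t_k = k*(-k**4 + k**3 - 4*k**2 + 2) with R(k) = B(k−1)f(k)/C(k) = k*(k**4 - k**3 + 4*k**2 - 2)/((5*k + 1)*(k**3 + k**2 + 3*k + 2)).
Verify: -5*k**4 - 6*k**3 - 16*k**2 - 13*k - 2 matches t_k.
Evaluate s at k=11 and k=3: -151712 and -264; difference -151448.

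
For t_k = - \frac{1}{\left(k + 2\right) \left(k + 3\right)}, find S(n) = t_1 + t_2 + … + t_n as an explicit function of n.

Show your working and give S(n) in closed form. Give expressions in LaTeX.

S(n) = - \frac{n}{3 n + 9}

r(k) = (k + 2)/(k + 4) after simplifying.
Factor: A=k + 2; B=k + 4; C=1.
f must satisfy (k + 2)·f(k+1) − (k + 3)·f(k) = 1.
d = 1 from the (1,1,0) case.
Match coefficients ⇒ f(k) = k/2.
R(k) = B(k−1)·f(k)/C(k) = k*(k + 3)/2; s_k = R·t_k = -k/(2*k + 4).
Δs = -1/(k**2 + 5*k + 6), as required.
Telescope: S(n) = s_(n+1) − s_(1) = (-n - 1)/(2*(n + 3)) − (-1/6) = -n/(3*n + 9).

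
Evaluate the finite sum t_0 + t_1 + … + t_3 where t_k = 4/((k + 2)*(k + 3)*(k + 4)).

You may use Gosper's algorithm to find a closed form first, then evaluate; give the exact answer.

Σ = 2/7

The ratio is (k + 2)/(k + 5).
Normal form (A,B,C) = (k + 2, k + 5, 1).
Key eq: (k + 2)·f(k+1) = (k + 4)·f(k) + (1).
Degrees (1,1,0) ⇒ d ≤ 2.
A polynomial solution: f(k) = k*(k + 5)/12.
Get s_k = R·t_k = k*(k + 5)/(3*(k + 2)*(k + 3)) with R(k) = B(k−1)f(k)/C(k) = k*(k + 4)*(k + 5)/12.
Δs = 4/(k**3 + 9*k**2 + 26*k + 24), as required.
Evaluate s at k=4 and k=0: 2/7 and 0; difference 2/7.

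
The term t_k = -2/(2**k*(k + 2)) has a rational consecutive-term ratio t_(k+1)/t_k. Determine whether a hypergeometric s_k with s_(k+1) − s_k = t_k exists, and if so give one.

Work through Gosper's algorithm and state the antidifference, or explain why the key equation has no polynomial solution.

Step 1: r(k) = (k + 2)/(2*(k + 3)).
So A=k/2 + 1 and B=k + 3, with C=1.
Key eq: (k/2 + 1)·f(k+1) = (k + 2)·f(k) + (1).
Bound: deg f ≤ -1.
Negative degree bound (-1): no f exists, t_k not Gosper-summable.

no hypergeometric antidifference exists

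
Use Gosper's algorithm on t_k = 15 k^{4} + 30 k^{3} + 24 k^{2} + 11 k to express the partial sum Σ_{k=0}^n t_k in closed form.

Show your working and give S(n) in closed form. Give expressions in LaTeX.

t_(k+1)/t_k = (15*k**4 + 90*k**3 + 204*k**2 + 209*k + 80)/(k*(15*k**3 + 30*k**2 + 24*k + 11)).
Normal form (A,B,C) = (1, 1, k**4 + 2*k**3 + 8*k**2/5 + 11*k/15).
Key eq: (1)·f(k+1) = (1)·f(k) + (k**4 + 2*k**3 + 8*k**2/5 + 11*k/15).
Degrees (0,0,4) ⇒ d ≤ 5.
Coefficient equations give f(k) = k*(k - 1)*(3*k**3 + 3*k**2 + k + 2)/15.
Certificate R = B(k−1)f/C = (k - 1)*(3*k**3 + 3*k**2 + k + 2)/(15*k**3 + 30*k**2 + 24*k + 11) gives s_k = k*(3*k**4 - 2*k**2 + k - 2).
s_(k+1) − s_k = k*(15*k**3 + 30*k**2 + 24*k + 11) = t_k.
s_(n+1) = n*(3*n**4 + 15*n**3 + 28*n**2 + 25*n + 9) and s_(0) = 0, so S(n) = n*(3*n**4 + 15*n**3 + 28*n**2 + 25*n + 9).

S(n) = n \left(3 n^{4} + 15 n^{3} + 28 n^{2} + 25 n + 9\right)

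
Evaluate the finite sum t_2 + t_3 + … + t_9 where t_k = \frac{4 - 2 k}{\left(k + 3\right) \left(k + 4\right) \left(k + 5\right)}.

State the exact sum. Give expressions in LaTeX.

Step 1: r(k) = (k - 1)*(k + 3)/((k - 2)*(k + 6)).
Take A(k)=k + 3, B(k)=k + 6, C(k)=k - 2.
Need (k + 3)·f(k+1) − (k + 5)·f(k) = k - 2.
d = 2 from the (1,1,1) case.
Coefficient equations give f(k) = k*(k - 17)/24.
Certificate R = B(k−1)f/C = k*(k - 17)*(k + 5)/(24*(k - 2)) gives s_k = -k*(k - 17)/(12*(k + 3)*(k + 4)).
Δs = 2*(2 - k)/(k**3 + 12*k**2 + 47*k + 60), as required.
Telescoping: Σ = s_(10) − s_(2) = 5/156 − (1/12) = -2/39.

Σ = -2/39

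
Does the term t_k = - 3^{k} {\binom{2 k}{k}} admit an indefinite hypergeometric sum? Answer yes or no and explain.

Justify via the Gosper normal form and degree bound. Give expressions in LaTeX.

No — t_k has no hypergeometric antidifference.

Step 1: r(k) = 6*(2*k + 1)/(k + 1).
Take A(k)=12*k + 6, B(k)=k + 1, C(k)=1.
Need (12*k + 6)·f(k+1) − (k)·f(k) = 1.
Degrees (1,1,0) ⇒ d ≤ -1.
d = -1 < 0 ⇒ no nonzero polynomial f; not summable.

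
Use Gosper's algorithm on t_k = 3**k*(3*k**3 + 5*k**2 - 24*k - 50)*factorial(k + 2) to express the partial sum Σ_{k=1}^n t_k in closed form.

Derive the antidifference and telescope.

Ratio r(k) = 3*(3*k**4 + 23*k**3 + 37*k**2 - 81*k - 198)/(3*k**3 + 5*k**2 - 24*k - 50).
Normal form (A,B,C) = (3*k + 9, 1, k**3 + 5*k**2/3 - 8*k - 50/3).
Need (3*k + 9)·f(k+1) − (1)·f(k) = k**3 + 5*k**2/3 - 8*k - 50/3.
d = 2 from the (1,0,3) case.
Solving with deg f ≤ 2: f(k) = (k - 4)*(k + 1)/3.
Get s_k = R·t_k = 3**k*(k - 4)*(k + 1)*factorial(k + 2) with R(k) = B(k−1)f(k)/C(k) = (k - 4)*(k + 1)/(3*k**3 + 5*k**2 - 24*k - 50).
Verify: 3**k*(3*k**3 + 5*k**2 - 24*k - 50)*factorial(k + 2) matches t_k.
Evaluate: s_(n+1) = 3**(n + 1)*(n - 3)*(n + 2)*factorial(n + 3); subtract s_(1) = -108 ⇒ S(n) = 3*3**n*n**2*factorial(n + 3) - 3*3**n*n*factorial(n + 3) - 18*3**n*factorial(n + 3) + 108.

S(n) = 3*3**n*n**2*factorial(n + 3) - 3*3**n*n*factorial(n + 3) - 18*3**n*factorial(n + 3) + 108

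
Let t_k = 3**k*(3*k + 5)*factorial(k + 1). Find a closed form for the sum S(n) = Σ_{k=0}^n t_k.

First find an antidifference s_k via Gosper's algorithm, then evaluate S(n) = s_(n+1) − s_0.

S(n) = 3*3**n*factorial(n + 2) - 1

Step 1: r(k) = 3*(k + 2)*(3*k + 8)/(3*k + 5).
Factor: A=3*k + 6; B=1; C=k + 5/3.
Set up (3*k + 6)·f(k+1) − (1)·f(k) − (k + 5/3) = 0.
From deg A=1, deg B=0, deg C=1: d=0.
Match coefficients ⇒ f(k) = 1/3.
Get s_k = R·t_k = 3**k*factorial(k + 1) with R(k) = B(k−1)f(k)/C(k) = 1/(3*k + 5).
Check: Δs_k = 3**k*(3*k + 5)*factorial(k + 1). ✓
s_(n+1) = 3**(n + 1)*factorial(n + 2) and s_(0) = 1, so S(n) = 3*3**n*factorial(n + 2) - 1.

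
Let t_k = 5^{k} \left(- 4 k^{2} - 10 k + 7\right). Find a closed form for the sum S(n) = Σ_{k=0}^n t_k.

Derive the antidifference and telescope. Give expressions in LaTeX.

S(n) = - 5 \cdot 5^{n} n^{2} - 10 \cdot 5^{n} n + 10 \cdot 5^{n} - 3

The ratio is 5*(4*k**2 + 18*k + 7)/(4*k**2 + 10*k - 7).
Gosper form: A/B · C(k+1)/C(k) with A=5, B=1, C=k**2 + 5*k/2 - 7/4.
f must satisfy (5)·f(k+1) − (1)·f(k) = k**2 + 5*k/2 - 7/4.
d = 2 from the (0,0,2) case.
A polynomial solution: f(k) = (k**2 - 3)/4.
R(k) = B(k−1)·f(k)/C(k) = (k**2 - 3)/(4*k**2 + 10*k - 7); s_k = R·t_k = 5**k*(3 - k**2).
Verify: 5**k*(-4*k**2 - 10*k + 7) matches t_k.
s_(n+1) = 5**(n + 1)*(-n**2 - 2*n + 2) and s_(0) = 3, so S(n) = -5*5**n*n**2 - 10*5**n*n + 10*5**n - 3.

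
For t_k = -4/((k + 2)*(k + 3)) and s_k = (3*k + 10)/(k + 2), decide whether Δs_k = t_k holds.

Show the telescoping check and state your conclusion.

s_(k+1) = (3*k + 13)/(k + 3)
s_(k+1) − s_k = -4/(k**2 + 5*k + 6)
(s_(k+1) − s_k) − t_k = 0

valid; difference matches t_k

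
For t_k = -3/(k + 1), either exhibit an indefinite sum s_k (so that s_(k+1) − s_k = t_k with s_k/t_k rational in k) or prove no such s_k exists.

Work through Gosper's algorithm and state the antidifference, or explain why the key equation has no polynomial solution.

not Gosper-summable; s_k does not exist

Compute t_(k+1)/t_k: get (k + 1)/(k + 2).
Gosper form: A/B · C(k+1)/C(k) with A=k + 1, B=k + 2, C=1.
Solve (k + 1)·f(k+1) − (k + 1)·f(k) = 1.
d = 0 from the (1,1,0) case.
Generic f = c0 gives residual -1; -1 = 0 cannot hold, so t_k is not Gosper-summable.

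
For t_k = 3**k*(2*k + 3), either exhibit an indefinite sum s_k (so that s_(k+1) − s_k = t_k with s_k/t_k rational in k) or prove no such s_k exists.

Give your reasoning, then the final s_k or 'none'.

Compute t_(k+1)/t_k: get 3*(2*k + 5)/(2*k + 3).
So A=3 and B=1, with C=k + 3/2.
f must satisfy (3)·f(k+1) − (1)·f(k) = k + 3/2.
Bound: deg f ≤ 1.
Coefficient equations give f(k) = k/2.
Get s_k = R·t_k = 3**k*k with R(k) = B(k−1)f(k)/C(k) = k/(2*k + 3).
Δs = 3**k*(2*k + 3), as required.

s_k = 3**k*k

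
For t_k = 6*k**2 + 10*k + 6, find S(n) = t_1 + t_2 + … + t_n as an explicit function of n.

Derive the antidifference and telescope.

S(n) = 2*n*(n**2 + 4*n + 6)

r(k) = (3*k**2 + 11*k + 11)/(3*k**2 + 5*k + 3) after simplifying.
Take A(k)=1, B(k)=1, C(k)=k**2 + 5*k/3 + 1.
Key eq: (1)·f(k+1) = (1)·f(k) + (k**2 + 5*k/3 + 1).
Bound: deg f ≤ 3.
Solve for f: f(k) = k*(k**2 + k + 1)/3 (degree 3 ≤ 3).
R(k) = B(k−1)·f(k)/C(k) = k*(k**2 + k + 1)/(3*k**2 + 5*k + 3); s_k = R·t_k = 2*k*(k**2 + k + 1).
Δs = 6*k**2 + 10*k + 6, as required.
Evaluate: s_(n+1) = 2*n**3 + 8*n**2 + 12*n + 6; subtract s_(1) = 6 ⇒ S(n) = 2*n*(n**2 + 4*n + 6).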